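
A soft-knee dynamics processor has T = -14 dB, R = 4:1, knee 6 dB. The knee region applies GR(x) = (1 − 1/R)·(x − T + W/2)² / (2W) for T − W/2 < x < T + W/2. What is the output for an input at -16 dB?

-16.0625 dB

x − T + W/2 = -16 − (-14) + 3 = 1.
GR = (1 − 1/4) × 1² / 12 = 0.75 × 1 / 12 = 0.0625 dB.
Output = -16 − 0.0625 = -16.0625 dB.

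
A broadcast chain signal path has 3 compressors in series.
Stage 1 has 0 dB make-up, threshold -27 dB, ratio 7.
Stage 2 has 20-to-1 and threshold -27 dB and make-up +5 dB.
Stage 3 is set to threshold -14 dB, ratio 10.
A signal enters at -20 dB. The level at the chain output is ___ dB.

-21.95 dB

Stage 1: overshoot 7 dB → 7/7 = 1 dB → -26 dB.
Stage 2: 1 dB above -27 dB, reduced 20:1 to 0.05 dB above → -26.95 dB; +5 dB make-up → -21.95 dB.
Stage 3: below threshold (-21.95 ≤ -14); passes unchanged; output -21.95 dB.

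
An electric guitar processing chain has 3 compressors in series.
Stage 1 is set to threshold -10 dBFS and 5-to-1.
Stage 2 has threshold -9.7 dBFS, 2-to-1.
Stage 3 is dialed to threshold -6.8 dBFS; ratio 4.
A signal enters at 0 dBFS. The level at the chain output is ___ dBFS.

-8.85 dBFS

Stage 1: 10 dB above -10 dBFS, reduced 5:1 to 2 dB above → -8 dBFS.
Stage 2: overshoot 1.7 dB → 1.7/2 = 0.85 dB → -8.85 dBFS.
Stage 3: -8.85 dBFS ≤ -6.8 dBFS, so stage 3 doesn't engage; output -8.85 dBFS.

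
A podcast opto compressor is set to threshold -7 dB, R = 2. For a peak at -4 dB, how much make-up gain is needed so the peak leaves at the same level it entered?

The peak compresses to -7 + 3/2 = -5.5 dB.
To reach -4 dB requires -4 − (-5.5) = 1.5 dB of make-up.

1.5 dB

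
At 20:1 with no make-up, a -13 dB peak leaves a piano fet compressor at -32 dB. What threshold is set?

-33 dB

Let T be the threshold. Output overshoot = (input overshoot)/R, so -32 − T = (-13 − T)/20.
20·(-32 − T) = -13 − T → 19·T = -640 − (-13) = -627.
T = -627/19 = -33 dB.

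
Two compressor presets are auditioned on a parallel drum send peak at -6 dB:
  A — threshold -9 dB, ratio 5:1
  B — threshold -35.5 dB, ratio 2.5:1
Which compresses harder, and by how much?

B, by 15.3 dB

A: overshoot 3 dB → output overshoot 0.6 dB → GR 2.4 dB.
B: overshoot 29.5 dB → output overshoot 11.8 dB → GR 17.7 dB.
B reduces 15.3 dB more.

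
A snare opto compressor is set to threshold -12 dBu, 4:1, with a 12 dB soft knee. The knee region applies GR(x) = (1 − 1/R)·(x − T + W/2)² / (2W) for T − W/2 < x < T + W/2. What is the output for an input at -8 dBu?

-11.125 dBu

x − T + W/2 = -8 − (-12) + 6 = 10.
GR = (1 − 1/4) × 10² / 24 = 0.75 × 100 / 24 = 3.125 dB.
Output = -8 − 3.125 = -11.125 dBu.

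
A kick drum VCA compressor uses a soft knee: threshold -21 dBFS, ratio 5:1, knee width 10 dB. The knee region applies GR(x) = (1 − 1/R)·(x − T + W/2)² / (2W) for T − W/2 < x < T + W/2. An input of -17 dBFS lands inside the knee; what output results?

-20.24 dBFS

x − T + W/2 = -17 − (-21) + 5 = 9.
GR = (1 − 1/5) × 9² / 20 = 0.8 × 81 / 20 = 3.24 dB.
Output = -17 − 3.24 = -20.24 dBFS.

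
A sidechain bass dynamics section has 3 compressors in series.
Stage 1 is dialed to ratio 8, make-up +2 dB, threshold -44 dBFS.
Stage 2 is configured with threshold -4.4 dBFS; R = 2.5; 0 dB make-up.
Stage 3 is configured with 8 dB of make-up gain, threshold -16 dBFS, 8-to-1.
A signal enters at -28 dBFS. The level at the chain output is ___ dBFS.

Stage 1: 16 dB above -44 dBFS, reduced 8:1 to 2 dB above → -42 dBFS; +2 dB make-up → -40 dBFS.
Stage 2: -40 dBFS is at or below the -4.4 dBFS threshold — no compression; output -40 dBFS.
Stage 3: -40 dBFS is at or below the -16 dBFS threshold — no compression; make-up brings it to -32 dBFS.

-32 dBFS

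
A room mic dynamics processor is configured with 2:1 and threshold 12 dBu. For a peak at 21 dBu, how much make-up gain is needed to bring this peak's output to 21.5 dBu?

Without make-up, output = threshold + overshoot/2 = 12 + 4.5 = 16.5 dBu.
Gap to target: 5 dB.

5 dB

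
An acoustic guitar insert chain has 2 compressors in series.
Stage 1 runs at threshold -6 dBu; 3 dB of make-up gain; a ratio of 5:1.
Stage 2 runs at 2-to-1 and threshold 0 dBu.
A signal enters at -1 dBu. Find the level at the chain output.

Stage 1: 5 dB above -6 dBu, reduced 5:1 to 1 dB above → -5 dBu; +3 dB make-up → -2 dBu.
Stage 2: -2 dBu ≤ 0 dBu, so stage 2 doesn't engage; output -2 dBu.

-2 dBu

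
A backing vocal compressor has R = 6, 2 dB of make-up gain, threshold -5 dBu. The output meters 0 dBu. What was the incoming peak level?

13 dBu

Remove make-up: 0 − 2 = -2 dBu.
The compressed level sits -2 − (-5) = 3 dB over threshold.
Input overshoot = R × output overshoot = 18 dB → input = -5 + 18 = 13 dBu.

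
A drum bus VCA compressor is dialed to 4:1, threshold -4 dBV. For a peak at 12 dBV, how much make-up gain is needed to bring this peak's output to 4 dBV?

Overshoot 16 dB → 16/4 = 4 dB after compression, so the compressed level is -4 + 4 = 0 dBV.
Make-up = target − compressed = 4 − 0 = 4 dB.

4 dB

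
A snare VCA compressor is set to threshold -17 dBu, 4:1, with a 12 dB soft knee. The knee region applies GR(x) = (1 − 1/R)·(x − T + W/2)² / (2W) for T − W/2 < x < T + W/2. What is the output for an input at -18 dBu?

-18.78125 dBu

x − T + W/2 = -18 − (-17) + 6 = 5.
GR = (1 − 1/4) × 5² / 24 = 0.75 × 25 / 24 = 0.78125 dB.
Output = -18 − 0.78125 = -18.78125 dBu.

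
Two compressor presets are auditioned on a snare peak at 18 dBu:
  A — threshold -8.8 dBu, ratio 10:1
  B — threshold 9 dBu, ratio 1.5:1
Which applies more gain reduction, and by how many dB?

A, by 21.12 dB

A: 26.8 dB over, compressed to 2.68 dB over, so 24.12 dB of GR.
B: 9 dB over, compressed to 6 dB over, so 3 dB of GR.
A applies 21.12 dB more gain reduction.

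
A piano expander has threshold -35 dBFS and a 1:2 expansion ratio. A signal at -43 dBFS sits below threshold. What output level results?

-51 dBFS

Undershoot = (-35) − (-43) = 8 dB.
At 1:2, that expands to 16 dB under threshold.
Output = -35 − 16 = -51 dBFS.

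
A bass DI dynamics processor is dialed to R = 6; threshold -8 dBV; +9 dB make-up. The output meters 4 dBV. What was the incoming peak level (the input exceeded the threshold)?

Before make-up, the level was 4 − 9 = -5 dBV.
The compressed level sits -5 − (-8) = 3 dB over threshold.
Before 6:1 compression the overshoot was 3 × 6 = 18 dB, so input = -8 + 18 = 10 dBV.

10 dBV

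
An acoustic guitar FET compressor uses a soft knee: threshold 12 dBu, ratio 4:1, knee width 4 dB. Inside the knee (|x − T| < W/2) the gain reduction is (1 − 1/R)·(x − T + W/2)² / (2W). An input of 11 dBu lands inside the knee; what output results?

10.90625 dBu

x − T + W/2 = 11 − 12 + 2 = 1.
GR = (1 − 1/4) × 1² / 8 = 0.75 × 1 / 8 = 0.09375 dB.
Output = 11 − 0.09375 = 10.90625 dBu.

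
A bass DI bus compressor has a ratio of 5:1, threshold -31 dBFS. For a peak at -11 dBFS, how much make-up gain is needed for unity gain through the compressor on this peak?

16 dB

The peak compresses to -31 + 20/5 = -27 dBFS.
To reach -11 dBFS requires -11 − (-27) = 16 dB of make-up.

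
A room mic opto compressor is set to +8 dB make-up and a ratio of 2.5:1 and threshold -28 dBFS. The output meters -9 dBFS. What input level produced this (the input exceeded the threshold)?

-0.5 dBFS

Stripping the +8 dB make-up gives -17 dBFS at the gain stage.
That's 11 dB above the -28 dBFS threshold.
Before 2.5:1 compression the overshoot was 11 × 2.5 = 27.5 dB, so input = -28 + 27.5 = -0.5 dBFS.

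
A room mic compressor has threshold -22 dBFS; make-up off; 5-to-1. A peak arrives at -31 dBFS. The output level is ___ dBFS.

-31 dBFS is 9 dB below the -22 dBFS threshold, so no gain reduction is applied.
Output = input = -31 dBFS.

-31 dBFS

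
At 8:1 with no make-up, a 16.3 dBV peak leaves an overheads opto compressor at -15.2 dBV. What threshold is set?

-19.7 dBV

Let T be the threshold. Output overshoot = (input overshoot)/R, so -15.2 − T = (16.3 − T)/8.
8·(-15.2 − T) = 16.3 − T → 7·T = -121.6 − 16.3 = -137.9.
T = -137.9/7 = -19.7 dBV.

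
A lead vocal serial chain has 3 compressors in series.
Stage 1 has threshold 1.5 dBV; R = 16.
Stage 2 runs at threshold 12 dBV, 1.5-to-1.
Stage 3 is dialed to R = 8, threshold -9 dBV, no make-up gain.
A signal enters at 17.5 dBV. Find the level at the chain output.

-7.5625 dBV

Stage 1: 17.5 dBV is 16 dB over 1.5 dBV; at 16:1 that becomes 1 dB over, giving 2.5 dBV.
Stage 2: below threshold (2.5 ≤ 12); passes unchanged; output 2.5 dBV.
Stage 3: overshoot 11.5 dB → 11.5/8 = 1.4375 dB → -7.5625 dBV.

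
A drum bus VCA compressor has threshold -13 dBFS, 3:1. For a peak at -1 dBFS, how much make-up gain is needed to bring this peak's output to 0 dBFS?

Overshoot 12 dB → 12/3 = 4 dB after compression, so the compressed level is -13 + 4 = -9 dBFS.
Make-up = target − compressed = 0 − (-9) = 9 dB.

9 dB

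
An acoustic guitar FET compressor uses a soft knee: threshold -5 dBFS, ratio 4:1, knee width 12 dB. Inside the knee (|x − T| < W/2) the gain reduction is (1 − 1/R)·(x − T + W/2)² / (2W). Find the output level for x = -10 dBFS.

-10.03125 dBFS

x − T + W/2 = -10 − (-5) + 6 = 1.
GR = (1 − 1/4) × 1² / 24 = 0.75 × 1 / 24 = 0.03125 dB.
Output = -10 − 0.03125 = -10.03125 dBFS.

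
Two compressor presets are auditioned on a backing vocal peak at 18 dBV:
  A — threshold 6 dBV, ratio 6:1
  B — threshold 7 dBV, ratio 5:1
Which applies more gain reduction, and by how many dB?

A: 12 dB over, compressed to 2 dB over, so 10 dB of GR.
B: 11 dB over, compressed to 2.2 dB over, so 8.8 dB of GR.
A applies 1.2 dB more gain reduction.

A, by 1.2 dB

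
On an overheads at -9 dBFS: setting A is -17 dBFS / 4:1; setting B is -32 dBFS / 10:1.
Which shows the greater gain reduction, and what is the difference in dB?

B, by 14.7 dB

A: 8 dB over, compressed to 2 dB over, so 6 dB of GR.
B: 23 dB over, compressed to 2.3 dB over, so 20.7 dB of GR.
B reduces 14.7 dB more.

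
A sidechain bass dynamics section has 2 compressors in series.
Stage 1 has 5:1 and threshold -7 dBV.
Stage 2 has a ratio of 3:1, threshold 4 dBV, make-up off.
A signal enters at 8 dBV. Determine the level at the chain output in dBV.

-4 dBV

Stage 1: 15 dB above -7 dBV, reduced 5:1 to 3 dB above → -4 dBV.
Stage 2: -4 dBV is at or below the 4 dBV threshold — no compression; output -4 dBV.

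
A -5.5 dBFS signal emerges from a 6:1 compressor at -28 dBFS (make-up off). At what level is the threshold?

-32.5 dBFS

Gain reduction = -5.5 − (-28) = 22.5 dB; output overshoot = GR / (R − 1) = 22.5 / 5 = 4.5 dB.
Threshold = output − output overshoot = -28 − 4.5 = -32.5 dBFS.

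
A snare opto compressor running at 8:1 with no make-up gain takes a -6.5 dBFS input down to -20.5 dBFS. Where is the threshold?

-22.5 dBFS

Gain reduction = -6.5 − (-20.5) = 14 dB; output overshoot = GR / (R − 1) = 14 / 7 = 2 dB.
Threshold = output − output overshoot = -20.5 − 2 = -22.5 dBFS.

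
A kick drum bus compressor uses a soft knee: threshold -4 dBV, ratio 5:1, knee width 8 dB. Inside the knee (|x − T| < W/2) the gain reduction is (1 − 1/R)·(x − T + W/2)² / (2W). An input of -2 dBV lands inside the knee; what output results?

x − T + W/2 = -2 − (-4) + 4 = 6.
GR = (1 − 1/5) × 6² / 16 = 0.8 × 36 / 16 = 1.8 dB.
Output = -2 − 1.8 = -3.8 dBV.

-3.8 dBV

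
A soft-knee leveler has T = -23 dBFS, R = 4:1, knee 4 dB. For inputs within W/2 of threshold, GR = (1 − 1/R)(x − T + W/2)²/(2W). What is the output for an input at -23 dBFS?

x − T + W/2 = -23 − (-23) + 2 = 2.
GR = (1 − 1/4) × 2² / 8 = 0.75 × 4 / 8 = 0.375 dB.
Output = -23 − 0.375 = -23.375 dBFS.

-23.375 dBFS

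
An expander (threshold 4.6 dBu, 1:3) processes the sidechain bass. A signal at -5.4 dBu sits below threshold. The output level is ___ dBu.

-25.4 dBu

Below threshold, a 1:3 expander applies gain = (3−1)×(T − x) of attenuation.
(3−1) × 10 = 20 dB, so output = -5.4 − 20 = -25.4 dBu.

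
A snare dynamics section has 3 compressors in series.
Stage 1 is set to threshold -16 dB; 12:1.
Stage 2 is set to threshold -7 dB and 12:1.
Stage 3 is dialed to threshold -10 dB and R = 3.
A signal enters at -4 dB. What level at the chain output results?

Stage 1: 12 dB above -16 dB, reduced 12:1 to 1 dB above → -15 dB.
Stage 2: below threshold (-15 ≤ -7); passes unchanged; output -15 dB.
Stage 3: -15 dB ≤ -10 dB, so stage 3 doesn't engage; output -15 dB.

-15 dB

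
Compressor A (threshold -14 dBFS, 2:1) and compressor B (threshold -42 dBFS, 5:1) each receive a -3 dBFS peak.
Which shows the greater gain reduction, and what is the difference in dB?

A: GR = 11 − 11/2 = 5.5 dB.
B: GR = 39 − 39/5 = 31.2 dB.
B applies 25.7 dB more gain reduction.

B, by 25.7 dB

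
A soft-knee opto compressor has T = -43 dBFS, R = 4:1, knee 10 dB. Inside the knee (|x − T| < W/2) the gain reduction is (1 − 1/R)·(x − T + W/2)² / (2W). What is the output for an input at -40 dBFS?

x − T + W/2 = -40 − (-43) + 5 = 8.
GR = (1 − 1/4) × 8² / 20 = 0.75 × 64 / 20 = 2.4 dB.
Output = -40 − 2.4 = -42.4 dBFS.

-42.4 dBFS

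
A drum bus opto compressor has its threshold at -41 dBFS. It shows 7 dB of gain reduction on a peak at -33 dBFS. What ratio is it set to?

Input overshoot = -33 − (-41) = 8 dB.
Output overshoot = 8 − 7 = 1 dB.
Ratio = input overshoot / output overshoot = 8 / 1 = 8.

8:1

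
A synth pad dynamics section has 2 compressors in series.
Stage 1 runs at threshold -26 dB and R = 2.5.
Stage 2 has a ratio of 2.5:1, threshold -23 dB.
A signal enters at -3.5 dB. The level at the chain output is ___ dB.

Stage 1: 22.5 dB above -26 dB, reduced 2.5:1 to 9 dB above → -17 dB.
Stage 2: -17 dB is 6 dB over -23 dB; at 2.5:1 that becomes 2.4 dB over, giving -20.6 dB.

-20.6 dB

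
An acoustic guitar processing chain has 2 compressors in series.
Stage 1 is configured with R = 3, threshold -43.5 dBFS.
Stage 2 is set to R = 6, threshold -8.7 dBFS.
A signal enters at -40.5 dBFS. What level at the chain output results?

Stage 1: 3 dB above -43.5 dBFS, reduced 3:1 to 1 dB above → -42.5 dBFS.
Stage 2: -42.5 dBFS ≤ -8.7 dBFS, so stage 2 doesn't engage; output -42.5 dBFS.

-42.5 dBFS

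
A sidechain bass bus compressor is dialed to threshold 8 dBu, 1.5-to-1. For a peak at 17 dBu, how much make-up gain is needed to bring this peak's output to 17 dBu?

Overshoot 9 dB → 9/1.5 = 6 dB after compression, so the compressed level is 8 + 6 = 14 dBu.
Make-up = target − compressed = 17 − 14 = 3 dB.

3 dB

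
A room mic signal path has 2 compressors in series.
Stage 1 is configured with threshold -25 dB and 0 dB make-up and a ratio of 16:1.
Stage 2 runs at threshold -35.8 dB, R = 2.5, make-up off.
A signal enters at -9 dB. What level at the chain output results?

Stage 1: overshoot 16 dB → 16/16 = 1 dB → -24 dB.
Stage 2: -24 dB is 11.8 dB over -35.8 dB; at 2.5:1 that becomes 4.72 dB over, giving -31.08 dB.

-31.08 dB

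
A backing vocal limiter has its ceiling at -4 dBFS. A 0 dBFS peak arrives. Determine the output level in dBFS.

-4 dBFS

At ∞:1, everything above -4 dBFS is held at the ceiling.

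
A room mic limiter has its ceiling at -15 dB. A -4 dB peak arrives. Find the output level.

A brickwall limiter is an ∞:1 compressor: any input above the ceiling is clamped to -15 dB.

-15 dB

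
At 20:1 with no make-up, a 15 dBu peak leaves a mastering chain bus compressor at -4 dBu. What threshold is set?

Let T be the threshold. Output overshoot = (input overshoot)/R, so -4 − T = (15 − T)/20.
20·(-4 − T) = 15 − T → 19·T = -80 − 15 = -95.
T = -95/19 = -5 dBu.

-5 dBu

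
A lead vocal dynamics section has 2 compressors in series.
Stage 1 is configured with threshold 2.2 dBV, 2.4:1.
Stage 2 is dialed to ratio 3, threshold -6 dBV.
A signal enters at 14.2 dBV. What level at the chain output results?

Stage 1: overshoot 12 dB → 12/2.4 = 5 dB → 7.2 dBV.
Stage 2: 13.2 dB above -6 dBV, reduced 3:1 to 4.4 dB above → -1.6 dBV.

-1.6 dBV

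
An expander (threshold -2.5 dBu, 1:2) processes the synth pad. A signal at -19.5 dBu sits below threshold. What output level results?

-36.5 dBu

The input is 17 dB below the -2.5 dBu threshold.
A 1:2 expander multiplies undershoot by 2: 17 × 2 = 34 dB below threshold.
Output = -2.5 − 34 = -36.5 dBu.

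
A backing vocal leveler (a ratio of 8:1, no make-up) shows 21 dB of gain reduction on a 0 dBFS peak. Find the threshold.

-24 dBFS

Let T be the threshold. Output overshoot = (input overshoot)/R, so -21 − T = (0 − T)/8.
8·(-21 − T) = 0 − T → 7·T = -168 − 0 = -168.
T = -168/7 = -24 dBFS.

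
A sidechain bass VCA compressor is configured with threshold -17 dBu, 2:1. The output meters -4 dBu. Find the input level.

The compressed level sits -4 − (-17) = 13 dB over threshold.
Input overshoot = R × output overshoot = 26 dB → input = -17 + 26 = 9 dBu.

9 dBu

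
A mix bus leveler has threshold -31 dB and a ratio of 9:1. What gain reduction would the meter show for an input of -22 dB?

8 dB

The signal is 9 dB above threshold.
A 9:1 ratio leaves 1 dB of that excess.
Gain reduction = 9 − 1 = 8 dB.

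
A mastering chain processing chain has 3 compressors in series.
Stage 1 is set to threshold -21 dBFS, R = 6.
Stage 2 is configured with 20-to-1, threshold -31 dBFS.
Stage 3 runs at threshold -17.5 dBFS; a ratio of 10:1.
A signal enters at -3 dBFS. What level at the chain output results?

-30.35 dBFS

Stage 1: -3 dBFS is 18 dB over -21 dBFS; at 6:1 that becomes 3 dB over, giving -18 dBFS.
Stage 2: -18 dBFS is 13 dB over -31 dBFS; at 20:1 that becomes 0.65 dB over, giving -30.35 dBFS.
Stage 3: -30.35 dBFS is at or below the -17.5 dBFS threshold — no compression; output -30.35 dBFS.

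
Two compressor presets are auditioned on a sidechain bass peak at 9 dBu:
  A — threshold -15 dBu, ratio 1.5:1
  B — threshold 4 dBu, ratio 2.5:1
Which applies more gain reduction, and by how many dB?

A: overshoot 24 dB → output overshoot 16 dB → GR 8 dB.
B: overshoot 5 dB → output overshoot 2 dB → GR 3 dB.
Difference: 5 dB in favour of A.

A, by 5 dB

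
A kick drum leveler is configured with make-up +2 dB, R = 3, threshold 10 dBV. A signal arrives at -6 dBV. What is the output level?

-6 dBV is 16 dB below the 10 dBV threshold, so no gain reduction is applied.
Make-up gain adds 2 dB: -6 + 2 = -4 dBV.

-4 dBV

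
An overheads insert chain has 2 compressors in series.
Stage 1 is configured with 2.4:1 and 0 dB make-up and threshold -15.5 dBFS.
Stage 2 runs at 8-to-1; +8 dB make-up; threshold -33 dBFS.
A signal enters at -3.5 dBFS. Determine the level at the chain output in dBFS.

-22.1875 dBFS

Stage 1: 12 dB above -15.5 dBFS, reduced 2.4:1 to 5 dB above → -10.5 dBFS.
Stage 2: 22.5 dB above -33 dBFS, reduced 8:1 to 2.8125 dB above → -30.1875 dBFS; +8 dB make-up → -22.1875 dBFS.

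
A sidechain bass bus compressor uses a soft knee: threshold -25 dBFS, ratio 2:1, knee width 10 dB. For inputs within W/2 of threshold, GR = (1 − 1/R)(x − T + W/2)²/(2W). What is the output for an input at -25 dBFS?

x − T + W/2 = -25 − (-25) + 5 = 5.
GR = (1 − 1/2) × 5² / 20 = 0.5 × 25 / 20 = 0.625 dB.
Output = -25 − 0.625 = -25.625 dBFS.

-25.625 dBFS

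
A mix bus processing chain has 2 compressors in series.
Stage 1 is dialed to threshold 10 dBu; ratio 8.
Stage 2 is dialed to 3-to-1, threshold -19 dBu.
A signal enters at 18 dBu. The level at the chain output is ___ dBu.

Stage 1: 18 dBu is 8 dB over 10 dBu; at 8:1 that becomes 1 dB over, giving 11 dBu.
Stage 2: overshoot 30 dB → 30/3 = 10 dB → -9 dBu.

-9 dBu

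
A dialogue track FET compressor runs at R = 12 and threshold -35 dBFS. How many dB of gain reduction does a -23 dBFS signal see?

11 dB

The signal is 12 dB above threshold.
At 12:1, output sits 12/12 = 1 dB above threshold.
So the signal is attenuated by 12 − 1 = 11 dB.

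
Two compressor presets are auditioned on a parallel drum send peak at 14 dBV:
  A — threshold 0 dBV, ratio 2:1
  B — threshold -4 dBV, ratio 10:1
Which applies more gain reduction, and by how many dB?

B, by 9.2 dB

A: GR = 14 − 14/2 = 7 dB.
B: GR = 18 − 18/10 = 16.2 dB.
B reduces 9.2 dB more.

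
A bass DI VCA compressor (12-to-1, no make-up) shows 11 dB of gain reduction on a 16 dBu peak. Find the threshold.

4 dBu

Gain reduction = 16 − 5 = 11 dB; output overshoot = GR / (R − 1) = 11 / 11 = 1 dB.
Threshold = output − output overshoot = 5 − 1 = 4 dBu.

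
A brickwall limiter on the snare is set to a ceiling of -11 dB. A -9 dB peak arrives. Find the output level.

At ∞:1, everything above -11 dB is held at the ceiling.

-11 dB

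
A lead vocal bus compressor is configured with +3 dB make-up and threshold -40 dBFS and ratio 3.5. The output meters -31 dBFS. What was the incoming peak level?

-19 dBFS

Stripping the +3 dB make-up gives -34 dBFS at the gain stage.
That's 6 dB above the -40 dBFS threshold.
Before 3.5:1 compression the overshoot was 6 × 3.5 = 21 dB, so input = -40 + 21 = -19 dBFS.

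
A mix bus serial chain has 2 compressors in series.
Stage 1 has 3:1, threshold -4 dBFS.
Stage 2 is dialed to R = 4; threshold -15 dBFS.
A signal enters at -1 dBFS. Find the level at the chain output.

-12 dBFS

Stage 1: overshoot 3 dB → 3/3 = 1 dB → -3 dBFS.
Stage 2: 12 dB above -15 dBFS, reduced 4:1 to 3 dB above → -12 dBFS.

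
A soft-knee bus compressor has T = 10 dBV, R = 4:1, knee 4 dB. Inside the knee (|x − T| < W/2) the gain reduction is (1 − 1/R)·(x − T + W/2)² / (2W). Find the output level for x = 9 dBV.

x − T + W/2 = 9 − 10 + 2 = 1.
GR = (1 − 1/4) × 1² / 8 = 0.75 × 1 / 8 = 0.09375 dB.
Output = 9 − 0.09375 = 8.90625 dBV.

8.90625 dBV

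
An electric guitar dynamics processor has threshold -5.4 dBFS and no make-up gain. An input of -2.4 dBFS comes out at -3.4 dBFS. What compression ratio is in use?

1.5:1

Input overshoot = -2.4 − (-5.4) = 3 dB; output overshoot = -3.4 − (-5.4) = 2 dB.
Ratio = 3 / 2 = 1.5.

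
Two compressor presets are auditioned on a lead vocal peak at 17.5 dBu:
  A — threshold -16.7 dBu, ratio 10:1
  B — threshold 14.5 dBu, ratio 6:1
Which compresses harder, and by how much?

A, by 28.28 dB

A: 34.2 dB over, compressed to 3.42 dB over, so 30.78 dB of GR.
B: 3 dB over, compressed to 0.5 dB over, so 2.5 dB of GR.
Difference: 28.28 dB in favour of A.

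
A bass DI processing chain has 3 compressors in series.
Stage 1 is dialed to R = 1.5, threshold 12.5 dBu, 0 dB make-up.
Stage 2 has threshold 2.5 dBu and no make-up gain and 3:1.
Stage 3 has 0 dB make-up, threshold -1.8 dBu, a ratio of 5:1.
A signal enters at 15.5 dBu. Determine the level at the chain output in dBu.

Stage 1: 3 dB above 12.5 dBu, reduced 1.5:1 to 2 dB above → 14.5 dBu.
Stage 2: 12 dB above 2.5 dBu, reduced 3:1 to 4 dB above → 6.5 dBu.
Stage 3: 6.5 dBu is 8.3 dB over -1.8 dBu; at 5:1 that becomes 1.66 dB over, giving -0.14 dBu.

-0.14 dBu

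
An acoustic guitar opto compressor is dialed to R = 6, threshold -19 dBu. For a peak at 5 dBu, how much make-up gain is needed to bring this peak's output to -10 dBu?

Without make-up, output = threshold + overshoot/6 = -19 + 4 = -15 dBu.
Gap to target: 5 dB.

5 dB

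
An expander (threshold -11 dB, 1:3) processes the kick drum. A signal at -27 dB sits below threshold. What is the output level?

Undershoot = (-11) − (-27) = 16 dB.
At 1:3, that expands to 48 dB under threshold.
Output = -11 − 48 = -59 dB.

-59 dB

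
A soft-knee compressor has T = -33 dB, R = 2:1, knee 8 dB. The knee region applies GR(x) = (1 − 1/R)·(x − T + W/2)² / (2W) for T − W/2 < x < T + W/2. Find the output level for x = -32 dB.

-32.78125 dB

x − T + W/2 = -32 − (-33) + 4 = 5.
GR = (1 − 1/2) × 5² / 16 = 0.5 × 25 / 16 = 0.78125 dB.
Output = -32 − 0.78125 = -32.78125 dB.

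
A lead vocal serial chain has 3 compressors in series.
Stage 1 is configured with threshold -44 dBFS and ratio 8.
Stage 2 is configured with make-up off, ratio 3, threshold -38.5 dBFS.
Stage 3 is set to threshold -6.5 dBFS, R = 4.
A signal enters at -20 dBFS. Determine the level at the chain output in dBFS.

-41 dBFS

Stage 1: overshoot 24 dB → 24/8 = 3 dB → -41 dBFS.
Stage 2: -41 dBFS is at or below the -38.5 dBFS threshold — no compression; output -41 dBFS.
Stage 3: below threshold (-41 ≤ -6.5); passes unchanged; output -41 dBFS.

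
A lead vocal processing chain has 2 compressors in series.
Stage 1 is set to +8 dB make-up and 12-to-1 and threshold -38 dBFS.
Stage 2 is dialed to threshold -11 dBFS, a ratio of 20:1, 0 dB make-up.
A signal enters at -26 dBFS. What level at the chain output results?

Stage 1: 12 dB above -38 dBFS, reduced 12:1 to 1 dB above → -37 dBFS; +8 dB make-up → -29 dBFS.
Stage 2: below threshold (-29 ≤ -11); passes unchanged; output -29 dBFS.

-29 dBFS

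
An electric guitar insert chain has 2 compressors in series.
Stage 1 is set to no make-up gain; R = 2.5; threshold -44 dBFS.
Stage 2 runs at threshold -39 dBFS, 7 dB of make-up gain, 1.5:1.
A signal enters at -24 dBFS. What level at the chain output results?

-30 dBFS

Stage 1: -24 dBFS is 20 dB over -44 dBFS; at 2.5:1 that becomes 8 dB over, giving -36 dBFS.
Stage 2: overshoot 3 dB → 3/1.5 = 2 dB → -37 dBFS; +7 dB make-up → -30 dBFS.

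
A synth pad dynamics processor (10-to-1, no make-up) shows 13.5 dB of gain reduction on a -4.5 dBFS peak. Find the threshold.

-19.5 dBFS

Gain reduction = -4.5 − (-18) = 13.5 dB; output overshoot = GR / (R − 1) = 13.5 / 9 = 1.5 dB.
Threshold = output − output overshoot = -18 − 1.5 = -19.5 dBFS.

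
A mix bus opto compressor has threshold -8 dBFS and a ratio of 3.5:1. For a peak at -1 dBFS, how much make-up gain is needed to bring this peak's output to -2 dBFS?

4 dB

Overshoot 7 dB → 7/3.5 = 2 dB after compression, so the compressed level is -8 + 2 = -6 dBFS.
Make-up = target − compressed = -2 − (-6) = 4 dB.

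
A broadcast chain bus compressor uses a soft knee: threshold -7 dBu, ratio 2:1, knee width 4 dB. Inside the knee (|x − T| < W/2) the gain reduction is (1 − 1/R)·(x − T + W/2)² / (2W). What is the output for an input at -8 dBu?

-8.0625 dBu

x − T + W/2 = -8 − (-7) + 2 = 1.
GR = (1 − 1/2) × 1² / 8 = 0.5 × 1 / 8 = 0.0625 dB.
Output = -8 − 0.0625 = -8.0625 dBu.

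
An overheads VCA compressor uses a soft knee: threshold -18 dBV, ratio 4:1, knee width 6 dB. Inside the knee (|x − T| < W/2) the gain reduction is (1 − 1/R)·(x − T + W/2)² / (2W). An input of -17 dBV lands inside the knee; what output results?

x − T + W/2 = -17 − (-18) + 3 = 4.
GR = (1 − 1/4) × 4² / 12 = 0.75 × 16 / 12 = 1 dB.
Output = -17 − 1 = -18 dBV.

-18 dBV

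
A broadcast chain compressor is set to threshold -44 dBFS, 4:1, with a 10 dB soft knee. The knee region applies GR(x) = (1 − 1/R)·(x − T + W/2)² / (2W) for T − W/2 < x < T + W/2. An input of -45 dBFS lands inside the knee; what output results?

-45.6 dBFS

x − T + W/2 = -45 − (-44) + 5 = 4.
GR = (1 − 1/4) × 4² / 20 = 0.75 × 16 / 20 = 0.6 dB.
Output = -45 − 0.6 = -45.6 dBFS.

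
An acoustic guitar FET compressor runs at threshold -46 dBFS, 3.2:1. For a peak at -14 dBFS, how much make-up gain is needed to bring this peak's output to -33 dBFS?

3 dB

Overshoot 32 dB → 32/3.2 = 10 dB after compression, so the compressed level is -46 + 10 = -36 dBFS.
Make-up = target − compressed = -33 − (-36) = 3 dB.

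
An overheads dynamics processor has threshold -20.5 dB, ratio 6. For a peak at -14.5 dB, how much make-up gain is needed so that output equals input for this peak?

5 dB

The peak compresses to -20.5 + 6/6 = -19.5 dB.
To reach -14.5 dB requires -14.5 − (-19.5) = 5 dB of make-up.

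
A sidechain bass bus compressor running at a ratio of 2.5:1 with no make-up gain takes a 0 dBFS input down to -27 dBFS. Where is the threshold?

Let T be the threshold. Output overshoot = (input overshoot)/R, so -27 − T = (0 − T)/2.5.
2.5·(-27 − T) = 0 − T → 1.5·T = -67.5 − 0 = -67.5.
T = -67.5/1.5 = -45 dBFS.

-45 dBFS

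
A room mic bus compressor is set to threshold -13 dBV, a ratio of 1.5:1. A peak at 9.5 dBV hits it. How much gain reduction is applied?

7.5 dB

9.5 dBV exceeds the threshold by 22.5 dB.
At 1.5:1, output sits 22.5/1.5 = 15 dB above threshold.
GR = overshoot in − overshoot out = 22.5 − 15 = 7.5 dB.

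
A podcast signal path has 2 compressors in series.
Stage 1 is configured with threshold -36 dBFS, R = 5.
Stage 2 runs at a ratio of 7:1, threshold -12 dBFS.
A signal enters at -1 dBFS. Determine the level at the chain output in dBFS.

-29 dBFS

Stage 1: -1 dBFS is 35 dB over -36 dBFS; at 5:1 that becomes 7 dB over, giving -29 dBFS.
Stage 2: below threshold (-29 ≤ -12); passes unchanged; output -29 dBFS.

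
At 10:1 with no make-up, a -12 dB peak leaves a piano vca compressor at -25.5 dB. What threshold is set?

-27 dB

Input is 15 dB above T (since output overshoot × R = input overshoot: (-25.5 − T)·10 = -12 − T gives T = -27 dB).
Check: -27 + (-12 − (-27))/10 = -27 + 1.5 = -25.5 dB. ✓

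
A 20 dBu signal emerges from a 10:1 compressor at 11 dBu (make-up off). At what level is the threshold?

Gain reduction = 20 − 11 = 9 dB; output overshoot = GR / (R − 1) = 9 / 9 = 1 dB.
Threshold = output − output overshoot = 11 − 1 = 10 dBu.

10 dBu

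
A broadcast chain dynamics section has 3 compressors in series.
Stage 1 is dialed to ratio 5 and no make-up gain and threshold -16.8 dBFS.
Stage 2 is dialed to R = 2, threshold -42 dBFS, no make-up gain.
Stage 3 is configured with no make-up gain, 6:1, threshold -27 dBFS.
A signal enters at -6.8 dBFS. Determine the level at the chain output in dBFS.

Stage 1: 10 dB above -16.8 dBFS, reduced 5:1 to 2 dB above → -14.8 dBFS.
Stage 2: -14.8 dBFS is 27.2 dB over -42 dBFS; at 2:1 that becomes 13.6 dB over, giving -28.4 dBFS.
Stage 3: -28.4 dBFS ≤ -27 dBFS, so stage 3 doesn't engage; output -28.4 dBFS.

-28.4 dBFS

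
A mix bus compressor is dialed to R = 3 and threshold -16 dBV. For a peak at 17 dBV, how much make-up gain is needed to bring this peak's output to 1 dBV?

Without make-up, output = threshold + overshoot/3 = -16 + 11 = -5 dBV.
Gap to target: 6 dB.

6 dB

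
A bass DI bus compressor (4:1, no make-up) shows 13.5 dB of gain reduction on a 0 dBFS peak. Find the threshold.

Let T be the threshold. Output overshoot = (input overshoot)/R, so -13.5 − T = (0 − T)/4.
4·(-13.5 − T) = 0 − T → 3·T = -54 − 0 = -54.
T = -54/3 = -18 dBFS.

-18 dBFS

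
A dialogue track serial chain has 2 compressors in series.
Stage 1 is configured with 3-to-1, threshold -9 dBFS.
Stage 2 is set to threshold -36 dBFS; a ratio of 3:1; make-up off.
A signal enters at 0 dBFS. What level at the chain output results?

-26 dBFS

Stage 1: 0 dBFS is 9 dB over -9 dBFS; at 3:1 that becomes 3 dB over, giving -6 dBFS.
Stage 2: 30 dB above -36 dBFS, reduced 3:1 to 10 dB above → -26 dBFS.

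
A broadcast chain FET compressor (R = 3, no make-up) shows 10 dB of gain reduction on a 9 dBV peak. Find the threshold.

-6 dBV

Let T be the threshold. Output overshoot = (input overshoot)/R, so -1 − T = (9 − T)/3.
3·(-1 − T) = 9 − T → 2·T = -3 − 9 = -12.
T = -12/2 = -6 dBV.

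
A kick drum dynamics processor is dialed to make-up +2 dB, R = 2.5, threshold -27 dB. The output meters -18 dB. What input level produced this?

Stripping the +2 dB make-up gives -20 dB at the gain stage.
Post-compression overshoot = -20 − (-27) = 7 dB.
Input overshoot = R × output overshoot = 17.5 dB → input = -27 + 17.5 = -9.5 dB.

-9.5 dB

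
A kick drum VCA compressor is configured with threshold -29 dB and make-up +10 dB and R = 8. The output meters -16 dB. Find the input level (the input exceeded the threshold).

Before make-up, the level was -16 − 10 = -26 dB.
That's 3 dB above the -29 dB threshold.
Before 8:1 compression the overshoot was 3 × 8 = 24 dB, so input = -29 + 24 = -5 dB.

-5 dB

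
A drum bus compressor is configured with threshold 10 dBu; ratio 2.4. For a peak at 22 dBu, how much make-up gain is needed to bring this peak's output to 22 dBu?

Overshoot 12 dB → 12/2.4 = 5 dB after compression, so the compressed level is 10 + 5 = 15 dBu.
Make-up = target − compressed = 22 − 15 = 7 dB.

7 dB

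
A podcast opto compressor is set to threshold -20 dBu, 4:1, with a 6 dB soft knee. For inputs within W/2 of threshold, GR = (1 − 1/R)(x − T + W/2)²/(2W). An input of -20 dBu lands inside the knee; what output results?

-20.5625 dBu

x − T + W/2 = -20 − (-20) + 3 = 3.
GR = (1 − 1/4) × 3² / 12 = 0.75 × 9 / 12 = 0.5625 dB.
Output = -20 − 0.5625 = -20.5625 dBu.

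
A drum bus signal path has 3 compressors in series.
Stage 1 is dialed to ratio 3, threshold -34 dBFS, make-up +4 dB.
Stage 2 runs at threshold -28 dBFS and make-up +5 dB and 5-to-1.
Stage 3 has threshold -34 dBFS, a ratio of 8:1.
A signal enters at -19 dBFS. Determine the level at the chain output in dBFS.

Stage 1: overshoot 15 dB → 15/3 = 5 dB → -29 dBFS; +4 dB make-up → -25 dBFS.
Stage 2: -25 dBFS is 3 dB over -28 dBFS; at 5:1 that becomes 0.6 dB over, giving -27.4 dBFS; +5 dB make-up → -22.4 dBFS.
Stage 3: 11.6 dB above -34 dBFS, reduced 8:1 to 1.45 dB above → -32.55 dBFS.

-32.55 dBFS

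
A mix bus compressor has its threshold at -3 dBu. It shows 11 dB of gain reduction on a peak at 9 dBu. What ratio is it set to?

12:1

Input overshoot = 9 − (-3) = 12 dB.
Output overshoot = 12 − 11 = 1 dB.
Ratio = input overshoot / output overshoot = 12 / 1 = 12.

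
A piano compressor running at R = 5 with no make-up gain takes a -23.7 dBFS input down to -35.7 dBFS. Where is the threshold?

-38.7 dBFS

Let T be the threshold. Output overshoot = (input overshoot)/R, so -35.7 − T = (-23.7 − T)/5.
5·(-35.7 − T) = -23.7 − T → 4·T = -178.5 − (-23.7) = -154.8.
T = -154.8/4 = -38.7 dBFS.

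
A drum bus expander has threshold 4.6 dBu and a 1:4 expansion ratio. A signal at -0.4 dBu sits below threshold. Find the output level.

Undershoot = 4.6 − (-0.4) = 5 dB.
At 1:4, that expands to 20 dB under threshold.
Output = 4.6 − 20 = -15.4 dBu.

-15.4 dBu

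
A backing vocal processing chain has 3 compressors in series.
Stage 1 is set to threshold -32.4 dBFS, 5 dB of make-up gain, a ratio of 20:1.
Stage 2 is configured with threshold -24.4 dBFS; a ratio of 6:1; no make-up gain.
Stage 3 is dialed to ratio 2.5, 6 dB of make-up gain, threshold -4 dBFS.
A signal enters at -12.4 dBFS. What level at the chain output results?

Stage 1: -12.4 dBFS is 20 dB over -32.4 dBFS; at 20:1 that becomes 1 dB over, giving -31.4 dBFS; +5 dB make-up → -26.4 dBFS.
Stage 2: below threshold (-26.4 ≤ -24.4); passes unchanged; output -26.4 dBFS.
Stage 3: -26.4 dBFS ≤ -4 dBFS, so stage 3 doesn't engage; make-up brings it to -20.4 dBFS.

-20.4 dBFS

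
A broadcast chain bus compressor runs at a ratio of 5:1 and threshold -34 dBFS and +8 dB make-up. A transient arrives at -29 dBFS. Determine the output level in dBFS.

-25 dBFS

-29 dBFS sits 5 dB over threshold.
At 5:1 the overshoot is divided by 5, leaving 1 dB above threshold.
Output = -34 + 1 = -33 dBFS; make-up adds 8 dB, giving -25 dBFS.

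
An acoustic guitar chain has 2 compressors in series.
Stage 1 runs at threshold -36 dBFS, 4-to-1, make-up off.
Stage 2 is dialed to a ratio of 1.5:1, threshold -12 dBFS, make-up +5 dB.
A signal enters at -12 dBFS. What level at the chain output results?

Stage 1: 24 dB above -36 dBFS, reduced 4:1 to 6 dB above → -30 dBFS.
Stage 2: below threshold (-30 ≤ -12); passes unchanged; make-up brings it to -25 dBFS.

-25 dBFS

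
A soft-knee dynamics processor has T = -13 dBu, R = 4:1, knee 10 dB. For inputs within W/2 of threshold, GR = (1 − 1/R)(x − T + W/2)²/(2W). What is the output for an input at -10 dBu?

-12.4 dBu

x − T + W/2 = -10 − (-13) + 5 = 8.
GR = (1 − 1/4) × 8² / 20 = 0.75 × 64 / 20 = 2.4 dB.
Output = -10 − 2.4 = -12.4 dBu.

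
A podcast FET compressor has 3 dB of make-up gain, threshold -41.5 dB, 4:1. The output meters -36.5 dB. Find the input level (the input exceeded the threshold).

-33.5 dB

Remove make-up: -36.5 − 3 = -39.5 dB.
Post-compression overshoot = -39.5 − (-41.5) = 2 dB.
Undo the ratio: input overshoot = 2 × 4 = 8 dB, giving input = -33.5 dB.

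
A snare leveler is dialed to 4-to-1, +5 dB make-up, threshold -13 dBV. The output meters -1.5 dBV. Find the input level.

13 dBV

Before make-up, the level was -1.5 − 5 = -6.5 dBV.
The compressed level sits -6.5 − (-13) = 6.5 dB over threshold.
Input overshoot = R × output overshoot = 26 dB → input = -13 + 26 = 13 dBV.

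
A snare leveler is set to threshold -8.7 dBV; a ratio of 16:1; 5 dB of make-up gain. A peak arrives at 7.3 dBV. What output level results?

-2.7 dBV

7.3 dBV sits 16 dB over threshold.
The 16 dB excess becomes 1 dB after 16:1 reduction.
That puts the output at -7.7 dBV; make-up adds 5 dB, giving -2.7 dBV.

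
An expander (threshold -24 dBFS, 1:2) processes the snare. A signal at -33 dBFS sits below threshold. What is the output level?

Below threshold, a 1:2 expander applies gain = (2−1)×(T − x) of attenuation.
(2−1) × 9 = 9 dB, so output = -33 − 9 = -42 dBFS.

-42 dBFS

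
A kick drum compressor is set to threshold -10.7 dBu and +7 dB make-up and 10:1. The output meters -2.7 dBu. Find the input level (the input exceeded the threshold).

Before make-up, the level was -2.7 − 7 = -9.7 dBu.
The compressed level sits -9.7 − (-10.7) = 1 dB over threshold.
Input overshoot = R × output overshoot = 10 dB → input = -10.7 + 10 = -0.7 dBu.

-0.7 dBu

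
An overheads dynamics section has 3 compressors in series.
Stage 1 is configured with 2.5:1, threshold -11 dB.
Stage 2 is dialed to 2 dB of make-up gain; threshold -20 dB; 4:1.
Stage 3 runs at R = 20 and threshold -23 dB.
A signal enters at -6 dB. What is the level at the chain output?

-22.6125 dB

Stage 1: -6 dB is 5 dB over -11 dB; at 2.5:1 that becomes 2 dB over, giving -9 dB.
Stage 2: -9 dB is 11 dB over -20 dB; at 4:1 that becomes 2.75 dB over, giving -17.25 dB; +2 dB make-up → -15.25 dB.
Stage 3: -15.25 dB is 7.75 dB over -23 dB; at 20:1 that becomes 0.3875 dB over, giving -22.6125 dB.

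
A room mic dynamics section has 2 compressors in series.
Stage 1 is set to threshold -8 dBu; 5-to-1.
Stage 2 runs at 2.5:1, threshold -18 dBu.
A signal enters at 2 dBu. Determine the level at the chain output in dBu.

-13.2 dBu

Stage 1: 2 dBu is 10 dB over -8 dBu; at 5:1 that becomes 2 dB over, giving -6 dBu.
Stage 2: -6 dBu is 12 dB over -18 dBu; at 2.5:1 that becomes 4.8 dB over, giving -13.2 dBu.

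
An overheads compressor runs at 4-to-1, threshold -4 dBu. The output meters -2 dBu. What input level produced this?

Post-compression overshoot = -2 − (-4) = 2 dB.
Before 4:1 compression the overshoot was 2 × 4 = 8 dB, so input = -4 + 8 = 4 dBu.

4 dBu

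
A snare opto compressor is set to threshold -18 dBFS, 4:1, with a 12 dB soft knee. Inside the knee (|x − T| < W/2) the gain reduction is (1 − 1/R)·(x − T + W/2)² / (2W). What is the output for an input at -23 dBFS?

-23.03125 dBFS

x − T + W/2 = -23 − (-18) + 6 = 1.
GR = (1 − 1/4) × 1² / 24 = 0.75 × 1 / 24 = 0.03125 dB.
Output = -23 − 0.03125 = -23.03125 dBFS.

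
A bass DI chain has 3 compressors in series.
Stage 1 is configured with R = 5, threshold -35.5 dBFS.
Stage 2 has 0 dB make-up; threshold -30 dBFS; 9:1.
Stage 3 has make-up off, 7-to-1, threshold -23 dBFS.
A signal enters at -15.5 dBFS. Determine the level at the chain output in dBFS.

-31.5 dBFS

Stage 1: overshoot 20 dB → 20/5 = 4 dB → -31.5 dBFS.
Stage 2: -31.5 dBFS ≤ -30 dBFS, so stage 2 doesn't engage; output -31.5 dBFS.
Stage 3: -31.5 dBFS ≤ -23 dBFS, so stage 3 doesn't engage; output -31.5 dBFS.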